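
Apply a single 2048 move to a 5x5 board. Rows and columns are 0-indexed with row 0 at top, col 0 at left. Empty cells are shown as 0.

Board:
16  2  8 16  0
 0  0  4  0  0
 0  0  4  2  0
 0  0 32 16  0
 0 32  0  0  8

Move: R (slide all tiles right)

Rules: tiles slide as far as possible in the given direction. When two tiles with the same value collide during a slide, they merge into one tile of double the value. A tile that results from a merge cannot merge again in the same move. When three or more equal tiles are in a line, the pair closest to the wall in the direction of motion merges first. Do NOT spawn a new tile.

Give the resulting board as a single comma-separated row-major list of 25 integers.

Answer: 0, 16, 2, 8, 16, 0, 0, 0, 0, 4, 0, 0, 0, 4, 2, 0, 0, 0, 32, 16, 0, 0, 0, 32, 8

Derivation:
Slide right:
row 0: [16, 2, 8, 16, 0] -> [0, 16, 2, 8, 16]
row 1: [0, 0, 4, 0, 0] -> [0, 0, 0, 0, 4]
row 2: [0, 0, 4, 2, 0] -> [0, 0, 0, 4, 2]
row 3: [0, 0, 32, 16, 0] -> [0, 0, 0, 32, 16]
row 4: [0, 32, 0, 0, 8] -> [0, 0, 0, 32, 8]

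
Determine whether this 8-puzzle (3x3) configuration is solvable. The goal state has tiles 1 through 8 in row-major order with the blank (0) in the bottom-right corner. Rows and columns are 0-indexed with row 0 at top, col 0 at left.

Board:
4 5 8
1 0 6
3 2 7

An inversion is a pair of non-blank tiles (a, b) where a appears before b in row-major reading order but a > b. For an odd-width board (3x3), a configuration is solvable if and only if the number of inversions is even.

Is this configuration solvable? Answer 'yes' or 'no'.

Inversions (pairs i<j in row-major order where tile[i] > tile[j] > 0): 14
14 is even, so the puzzle is solvable.

Answer: yes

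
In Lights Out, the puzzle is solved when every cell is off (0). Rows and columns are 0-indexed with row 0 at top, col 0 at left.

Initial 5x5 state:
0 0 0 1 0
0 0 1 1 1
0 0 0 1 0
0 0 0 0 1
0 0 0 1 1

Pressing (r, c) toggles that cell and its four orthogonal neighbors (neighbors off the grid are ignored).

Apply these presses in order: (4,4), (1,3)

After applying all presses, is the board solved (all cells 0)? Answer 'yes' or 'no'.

Answer: yes

Derivation:
After press 1 at (4,4):
0 0 0 1 0
0 0 1 1 1
0 0 0 1 0
0 0 0 0 0
0 0 0 0 0

After press 2 at (1,3):
0 0 0 0 0
0 0 0 0 0
0 0 0 0 0
0 0 0 0 0
0 0 0 0 0

Lights still on: 0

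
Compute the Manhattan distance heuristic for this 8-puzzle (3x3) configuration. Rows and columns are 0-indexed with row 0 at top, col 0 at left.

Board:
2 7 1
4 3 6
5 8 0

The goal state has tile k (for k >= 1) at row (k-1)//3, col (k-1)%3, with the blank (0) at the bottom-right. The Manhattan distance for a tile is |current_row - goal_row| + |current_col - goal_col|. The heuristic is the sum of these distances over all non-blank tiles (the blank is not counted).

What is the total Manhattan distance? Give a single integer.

Answer: 10

Derivation:
Tile 2: (0,0)->(0,1) = 1
Tile 7: (0,1)->(2,0) = 3
Tile 1: (0,2)->(0,0) = 2
Tile 4: (1,0)->(1,0) = 0
Tile 3: (1,1)->(0,2) = 2
Tile 6: (1,2)->(1,2) = 0
Tile 5: (2,0)->(1,1) = 2
Tile 8: (2,1)->(2,1) = 0
Sum: 1 + 3 + 2 + 0 + 2 + 0 + 2 + 0 = 10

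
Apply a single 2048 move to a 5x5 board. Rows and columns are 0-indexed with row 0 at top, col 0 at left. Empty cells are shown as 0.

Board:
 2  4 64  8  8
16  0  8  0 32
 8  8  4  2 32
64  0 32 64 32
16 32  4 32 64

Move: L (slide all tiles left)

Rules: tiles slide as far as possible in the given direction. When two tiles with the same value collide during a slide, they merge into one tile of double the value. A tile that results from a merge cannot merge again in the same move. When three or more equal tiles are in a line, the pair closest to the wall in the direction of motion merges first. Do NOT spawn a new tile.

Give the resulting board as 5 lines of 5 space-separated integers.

Slide left:
row 0: [2, 4, 64, 8, 8] -> [2, 4, 64, 16, 0]
row 1: [16, 0, 8, 0, 32] -> [16, 8, 32, 0, 0]
row 2: [8, 8, 4, 2, 32] -> [16, 4, 2, 32, 0]
row 3: [64, 0, 32, 64, 32] -> [64, 32, 64, 32, 0]
row 4: [16, 32, 4, 32, 64] -> [16, 32, 4, 32, 64]

Answer:  2  4 64 16  0
16  8 32  0  0
16  4  2 32  0
64 32 64 32  0
16 32  4 32 64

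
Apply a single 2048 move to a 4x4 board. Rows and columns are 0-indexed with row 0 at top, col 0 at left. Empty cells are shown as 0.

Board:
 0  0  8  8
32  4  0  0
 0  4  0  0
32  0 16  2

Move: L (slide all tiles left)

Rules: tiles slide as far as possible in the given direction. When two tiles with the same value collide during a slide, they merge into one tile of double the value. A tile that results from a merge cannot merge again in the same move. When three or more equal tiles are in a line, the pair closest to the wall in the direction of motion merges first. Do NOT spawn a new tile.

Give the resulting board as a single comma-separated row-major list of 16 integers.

Slide left:
row 0: [0, 0, 8, 8] -> [16, 0, 0, 0]
row 1: [32, 4, 0, 0] -> [32, 4, 0, 0]
row 2: [0, 4, 0, 0] -> [4, 0, 0, 0]
row 3: [32, 0, 16, 2] -> [32, 16, 2, 0]

Answer: 16, 0, 0, 0, 32, 4, 0, 0, 4, 0, 0, 0, 32, 16, 2, 0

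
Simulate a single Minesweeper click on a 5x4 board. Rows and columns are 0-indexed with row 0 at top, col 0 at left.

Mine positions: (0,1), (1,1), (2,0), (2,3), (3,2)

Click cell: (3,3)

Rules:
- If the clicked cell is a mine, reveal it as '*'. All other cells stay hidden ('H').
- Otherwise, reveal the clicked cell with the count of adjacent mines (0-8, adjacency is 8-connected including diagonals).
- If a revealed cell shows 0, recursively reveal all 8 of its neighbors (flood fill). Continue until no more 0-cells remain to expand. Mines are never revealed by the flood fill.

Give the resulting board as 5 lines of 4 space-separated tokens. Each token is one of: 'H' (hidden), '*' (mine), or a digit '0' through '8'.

H H H H
H H H H
H H H H
H H H 2
H H H H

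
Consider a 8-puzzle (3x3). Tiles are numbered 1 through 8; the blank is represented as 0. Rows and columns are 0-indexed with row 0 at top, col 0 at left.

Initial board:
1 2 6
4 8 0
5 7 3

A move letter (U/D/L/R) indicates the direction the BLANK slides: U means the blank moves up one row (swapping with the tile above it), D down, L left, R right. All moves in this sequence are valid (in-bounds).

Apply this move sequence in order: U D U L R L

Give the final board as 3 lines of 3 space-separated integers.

Answer: 1 0 2
4 8 6
5 7 3

Derivation:
After move 1 (U):
1 2 0
4 8 6
5 7 3

After move 2 (D):
1 2 6
4 8 0
5 7 3

After move 3 (U):
1 2 0
4 8 6
5 7 3

After move 4 (L):
1 0 2
4 8 6
5 7 3

After move 5 (R):
1 2 0
4 8 6
5 7 3

After move 6 (L):
1 0 2
4 8 6
5 7 3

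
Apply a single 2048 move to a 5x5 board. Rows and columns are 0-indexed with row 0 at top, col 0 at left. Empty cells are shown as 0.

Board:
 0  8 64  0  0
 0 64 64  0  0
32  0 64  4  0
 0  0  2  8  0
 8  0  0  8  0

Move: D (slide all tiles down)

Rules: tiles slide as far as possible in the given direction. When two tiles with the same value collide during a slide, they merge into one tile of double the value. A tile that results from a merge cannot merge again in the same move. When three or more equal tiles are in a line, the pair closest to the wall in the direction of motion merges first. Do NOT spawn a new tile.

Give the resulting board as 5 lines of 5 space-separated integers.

Slide down:
col 0: [0, 0, 32, 0, 8] -> [0, 0, 0, 32, 8]
col 1: [8, 64, 0, 0, 0] -> [0, 0, 0, 8, 64]
col 2: [64, 64, 64, 2, 0] -> [0, 0, 64, 128, 2]
col 3: [0, 0, 4, 8, 8] -> [0, 0, 0, 4, 16]
col 4: [0, 0, 0, 0, 0] -> [0, 0, 0, 0, 0]

Answer:   0   0   0   0   0
  0   0   0   0   0
  0   0  64   0   0
 32   8 128   4   0
  8  64   2  16   0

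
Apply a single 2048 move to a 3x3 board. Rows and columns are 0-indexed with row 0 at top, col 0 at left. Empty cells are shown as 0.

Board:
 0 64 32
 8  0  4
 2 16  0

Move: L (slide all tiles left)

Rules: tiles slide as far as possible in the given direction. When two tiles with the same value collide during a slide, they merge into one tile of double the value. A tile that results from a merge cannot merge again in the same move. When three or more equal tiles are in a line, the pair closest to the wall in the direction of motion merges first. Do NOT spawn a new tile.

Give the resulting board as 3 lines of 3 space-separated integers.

Answer: 64 32  0
 8  4  0
 2 16  0

Derivation:
Slide left:
row 0: [0, 64, 32] -> [64, 32, 0]
row 1: [8, 0, 4] -> [8, 4, 0]
row 2: [2, 16, 0] -> [2, 16, 0]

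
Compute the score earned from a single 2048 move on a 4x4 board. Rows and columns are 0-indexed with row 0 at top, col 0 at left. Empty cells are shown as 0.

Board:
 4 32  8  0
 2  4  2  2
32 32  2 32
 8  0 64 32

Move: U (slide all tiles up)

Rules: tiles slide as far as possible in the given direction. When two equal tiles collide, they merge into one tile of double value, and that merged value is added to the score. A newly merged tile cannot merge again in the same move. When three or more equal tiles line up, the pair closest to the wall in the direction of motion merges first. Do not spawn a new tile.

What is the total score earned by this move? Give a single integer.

Slide up:
col 0: [4, 2, 32, 8] -> [4, 2, 32, 8]  score +0 (running 0)
col 1: [32, 4, 32, 0] -> [32, 4, 32, 0]  score +0 (running 0)
col 2: [8, 2, 2, 64] -> [8, 4, 64, 0]  score +4 (running 4)
col 3: [0, 2, 32, 32] -> [2, 64, 0, 0]  score +64 (running 68)
Board after move:
 4 32  8  2
 2  4  4 64
32 32 64  0
 8  0  0  0

Answer: 68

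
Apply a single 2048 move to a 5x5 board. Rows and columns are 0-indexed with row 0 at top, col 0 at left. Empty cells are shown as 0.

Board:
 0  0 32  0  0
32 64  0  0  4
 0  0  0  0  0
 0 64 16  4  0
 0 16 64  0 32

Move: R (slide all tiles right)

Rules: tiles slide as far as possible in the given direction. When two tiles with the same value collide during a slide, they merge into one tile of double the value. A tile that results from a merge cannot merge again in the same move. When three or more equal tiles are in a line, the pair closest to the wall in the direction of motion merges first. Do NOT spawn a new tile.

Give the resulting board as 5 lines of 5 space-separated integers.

Slide right:
row 0: [0, 0, 32, 0, 0] -> [0, 0, 0, 0, 32]
row 1: [32, 64, 0, 0, 4] -> [0, 0, 32, 64, 4]
row 2: [0, 0, 0, 0, 0] -> [0, 0, 0, 0, 0]
row 3: [0, 64, 16, 4, 0] -> [0, 0, 64, 16, 4]
row 4: [0, 16, 64, 0, 32] -> [0, 0, 16, 64, 32]

Answer:  0  0  0  0 32
 0  0 32 64  4
 0  0  0  0  0
 0  0 64 16  4
 0  0 16 64 32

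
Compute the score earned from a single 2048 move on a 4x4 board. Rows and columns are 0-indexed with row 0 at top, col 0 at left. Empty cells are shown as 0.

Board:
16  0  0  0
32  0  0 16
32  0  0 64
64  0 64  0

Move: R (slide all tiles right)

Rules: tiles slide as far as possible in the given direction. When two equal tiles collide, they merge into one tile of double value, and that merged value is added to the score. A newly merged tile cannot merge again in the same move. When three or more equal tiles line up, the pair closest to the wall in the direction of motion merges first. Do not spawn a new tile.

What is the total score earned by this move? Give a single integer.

Answer: 128

Derivation:
Slide right:
row 0: [16, 0, 0, 0] -> [0, 0, 0, 16]  score +0 (running 0)
row 1: [32, 0, 0, 16] -> [0, 0, 32, 16]  score +0 (running 0)
row 2: [32, 0, 0, 64] -> [0, 0, 32, 64]  score +0 (running 0)
row 3: [64, 0, 64, 0] -> [0, 0, 0, 128]  score +128 (running 128)
Board after move:
  0   0   0  16
  0   0  32  16
  0   0  32  64
  0   0   0 128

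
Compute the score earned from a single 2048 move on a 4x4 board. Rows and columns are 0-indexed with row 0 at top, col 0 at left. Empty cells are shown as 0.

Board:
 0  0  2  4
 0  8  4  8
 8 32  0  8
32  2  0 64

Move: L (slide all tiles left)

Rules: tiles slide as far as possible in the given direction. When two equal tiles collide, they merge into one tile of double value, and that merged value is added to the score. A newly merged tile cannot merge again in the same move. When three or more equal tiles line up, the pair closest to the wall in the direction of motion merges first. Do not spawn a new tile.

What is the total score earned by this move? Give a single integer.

Answer: 0

Derivation:
Slide left:
row 0: [0, 0, 2, 4] -> [2, 4, 0, 0]  score +0 (running 0)
row 1: [0, 8, 4, 8] -> [8, 4, 8, 0]  score +0 (running 0)
row 2: [8, 32, 0, 8] -> [8, 32, 8, 0]  score +0 (running 0)
row 3: [32, 2, 0, 64] -> [32, 2, 64, 0]  score +0 (running 0)
Board after move:
 2  4  0  0
 8  4  8  0
 8 32  8  0
32  2 64  0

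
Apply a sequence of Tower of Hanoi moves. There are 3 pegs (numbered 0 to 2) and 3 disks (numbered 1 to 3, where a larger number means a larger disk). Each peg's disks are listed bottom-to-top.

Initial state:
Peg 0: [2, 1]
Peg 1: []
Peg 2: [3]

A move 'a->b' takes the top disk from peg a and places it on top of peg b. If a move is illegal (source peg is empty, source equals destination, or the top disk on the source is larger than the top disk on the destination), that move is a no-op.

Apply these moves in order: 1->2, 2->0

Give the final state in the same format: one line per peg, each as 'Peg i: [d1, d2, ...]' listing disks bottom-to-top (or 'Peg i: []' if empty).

After move 1 (1->2):
Peg 0: [2, 1]
Peg 1: []
Peg 2: [3]

After move 2 (2->0):
Peg 0: [2, 1]
Peg 1: []
Peg 2: [3]

Answer: Peg 0: [2, 1]
Peg 1: []
Peg 2: [3]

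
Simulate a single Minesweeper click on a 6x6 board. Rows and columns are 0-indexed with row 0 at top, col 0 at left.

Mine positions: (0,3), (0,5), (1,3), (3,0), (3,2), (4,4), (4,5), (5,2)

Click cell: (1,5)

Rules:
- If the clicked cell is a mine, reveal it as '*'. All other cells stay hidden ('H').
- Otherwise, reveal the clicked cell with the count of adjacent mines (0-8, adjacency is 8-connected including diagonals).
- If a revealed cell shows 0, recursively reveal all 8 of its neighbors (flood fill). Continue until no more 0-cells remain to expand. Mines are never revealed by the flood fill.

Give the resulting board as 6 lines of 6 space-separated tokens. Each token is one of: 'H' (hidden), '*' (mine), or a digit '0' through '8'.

H H H H H H
H H H H H 1
H H H H H H
H H H H H H
H H H H H H
H H H H H H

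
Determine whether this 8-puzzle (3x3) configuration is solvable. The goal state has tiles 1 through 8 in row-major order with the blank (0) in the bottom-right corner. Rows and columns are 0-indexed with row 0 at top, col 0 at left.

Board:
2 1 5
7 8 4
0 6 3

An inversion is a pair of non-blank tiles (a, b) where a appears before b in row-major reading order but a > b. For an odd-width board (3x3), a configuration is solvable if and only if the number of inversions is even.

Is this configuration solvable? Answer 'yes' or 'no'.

Inversions (pairs i<j in row-major order where tile[i] > tile[j] > 0): 11
11 is odd, so the puzzle is not solvable.

Answer: no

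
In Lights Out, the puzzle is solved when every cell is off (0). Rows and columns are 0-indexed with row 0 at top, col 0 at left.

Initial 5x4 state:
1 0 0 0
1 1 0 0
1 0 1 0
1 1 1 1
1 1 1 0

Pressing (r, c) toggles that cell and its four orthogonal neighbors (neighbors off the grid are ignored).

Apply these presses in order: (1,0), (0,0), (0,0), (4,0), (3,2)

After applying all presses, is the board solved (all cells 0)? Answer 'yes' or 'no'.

After press 1 at (1,0):
0 0 0 0
0 0 0 0
0 0 1 0
1 1 1 1
1 1 1 0

After press 2 at (0,0):
1 1 0 0
1 0 0 0
0 0 1 0
1 1 1 1
1 1 1 0

After press 3 at (0,0):
0 0 0 0
0 0 0 0
0 0 1 0
1 1 1 1
1 1 1 0

After press 4 at (4,0):
0 0 0 0
0 0 0 0
0 0 1 0
0 1 1 1
0 0 1 0

After press 5 at (3,2):
0 0 0 0
0 0 0 0
0 0 0 0
0 0 0 0
0 0 0 0

Lights still on: 0

Answer: yes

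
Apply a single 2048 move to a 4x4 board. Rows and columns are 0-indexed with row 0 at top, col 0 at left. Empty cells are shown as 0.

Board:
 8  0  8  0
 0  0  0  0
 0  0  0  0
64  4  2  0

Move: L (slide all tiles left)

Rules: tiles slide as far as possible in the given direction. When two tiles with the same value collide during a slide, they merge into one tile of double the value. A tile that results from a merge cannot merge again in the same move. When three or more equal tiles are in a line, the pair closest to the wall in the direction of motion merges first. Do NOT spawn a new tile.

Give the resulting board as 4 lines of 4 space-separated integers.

Answer: 16  0  0  0
 0  0  0  0
 0  0  0  0
64  4  2  0

Derivation:
Slide left:
row 0: [8, 0, 8, 0] -> [16, 0, 0, 0]
row 1: [0, 0, 0, 0] -> [0, 0, 0, 0]
row 2: [0, 0, 0, 0] -> [0, 0, 0, 0]
row 3: [64, 4, 2, 0] -> [64, 4, 2, 0]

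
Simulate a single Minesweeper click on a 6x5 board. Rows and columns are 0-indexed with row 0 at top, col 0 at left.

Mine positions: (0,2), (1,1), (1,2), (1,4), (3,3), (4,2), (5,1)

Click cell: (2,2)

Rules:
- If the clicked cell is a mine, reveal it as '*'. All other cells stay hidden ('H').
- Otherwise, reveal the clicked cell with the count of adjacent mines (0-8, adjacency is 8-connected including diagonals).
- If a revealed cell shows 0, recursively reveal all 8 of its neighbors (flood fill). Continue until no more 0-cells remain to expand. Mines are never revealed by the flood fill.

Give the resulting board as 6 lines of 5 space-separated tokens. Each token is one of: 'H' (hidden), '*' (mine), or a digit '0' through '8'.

H H H H H
H H H H H
H H 3 H H
H H H H H
H H H H H
H H H H H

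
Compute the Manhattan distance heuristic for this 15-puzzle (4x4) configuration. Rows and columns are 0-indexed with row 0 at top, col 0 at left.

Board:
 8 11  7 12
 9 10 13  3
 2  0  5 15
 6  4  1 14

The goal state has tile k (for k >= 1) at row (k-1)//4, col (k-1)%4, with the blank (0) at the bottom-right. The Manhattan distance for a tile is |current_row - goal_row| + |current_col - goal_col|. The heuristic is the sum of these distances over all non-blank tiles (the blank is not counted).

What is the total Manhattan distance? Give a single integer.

Answer: 41

Derivation:
Tile 8: (0,0)->(1,3) = 4
Tile 11: (0,1)->(2,2) = 3
Tile 7: (0,2)->(1,2) = 1
Tile 12: (0,3)->(2,3) = 2
Tile 9: (1,0)->(2,0) = 1
Tile 10: (1,1)->(2,1) = 1
Tile 13: (1,2)->(3,0) = 4
Tile 3: (1,3)->(0,2) = 2
Tile 2: (2,0)->(0,1) = 3
Tile 5: (2,2)->(1,0) = 3
Tile 15: (2,3)->(3,2) = 2
Tile 6: (3,0)->(1,1) = 3
Tile 4: (3,1)->(0,3) = 5
Tile 1: (3,2)->(0,0) = 5
Tile 14: (3,3)->(3,1) = 2
Sum: 4 + 3 + 1 + 2 + 1 + 1 + 4 + 2 + 3 + 3 + 2 + 3 + 5 + 5 + 2 = 41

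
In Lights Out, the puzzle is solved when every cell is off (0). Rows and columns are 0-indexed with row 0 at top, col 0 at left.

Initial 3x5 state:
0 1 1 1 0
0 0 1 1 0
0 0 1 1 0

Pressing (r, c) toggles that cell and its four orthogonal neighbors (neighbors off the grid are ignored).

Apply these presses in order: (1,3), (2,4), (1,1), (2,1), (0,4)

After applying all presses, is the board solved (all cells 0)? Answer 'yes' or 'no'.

After press 1 at (1,3):
0 1 1 0 0
0 0 0 0 1
0 0 1 0 0

After press 2 at (2,4):
0 1 1 0 0
0 0 0 0 0
0 0 1 1 1

After press 3 at (1,1):
0 0 1 0 0
1 1 1 0 0
0 1 1 1 1

After press 4 at (2,1):
0 0 1 0 0
1 0 1 0 0
1 0 0 1 1

After press 5 at (0,4):
0 0 1 1 1
1 0 1 0 1
1 0 0 1 1

Lights still on: 9

Answer: no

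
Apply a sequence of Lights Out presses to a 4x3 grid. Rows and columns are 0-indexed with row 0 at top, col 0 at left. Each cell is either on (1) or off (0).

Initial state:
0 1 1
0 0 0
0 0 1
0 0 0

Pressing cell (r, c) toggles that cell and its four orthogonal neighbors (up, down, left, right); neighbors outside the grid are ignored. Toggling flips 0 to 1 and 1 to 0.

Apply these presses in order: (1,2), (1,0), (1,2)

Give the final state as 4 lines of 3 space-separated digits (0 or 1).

After press 1 at (1,2):
0 1 0
0 1 1
0 0 0
0 0 0

After press 2 at (1,0):
1 1 0
1 0 1
1 0 0
0 0 0

After press 3 at (1,2):
1 1 1
1 1 0
1 0 1
0 0 0

Answer: 1 1 1
1 1 0
1 0 1
0 0 0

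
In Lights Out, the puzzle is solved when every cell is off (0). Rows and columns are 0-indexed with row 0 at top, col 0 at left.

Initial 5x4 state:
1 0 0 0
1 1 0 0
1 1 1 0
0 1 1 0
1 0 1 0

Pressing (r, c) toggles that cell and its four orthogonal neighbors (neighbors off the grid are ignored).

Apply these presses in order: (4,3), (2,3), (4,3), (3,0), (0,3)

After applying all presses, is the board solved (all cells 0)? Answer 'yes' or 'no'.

Answer: no

Derivation:
After press 1 at (4,3):
1 0 0 0
1 1 0 0
1 1 1 0
0 1 1 1
1 0 0 1

After press 2 at (2,3):
1 0 0 0
1 1 0 1
1 1 0 1
0 1 1 0
1 0 0 1

After press 3 at (4,3):
1 0 0 0
1 1 0 1
1 1 0 1
0 1 1 1
1 0 1 0

After press 4 at (3,0):
1 0 0 0
1 1 0 1
0 1 0 1
1 0 1 1
0 0 1 0

After press 5 at (0,3):
1 0 1 1
1 1 0 0
0 1 0 1
1 0 1 1
0 0 1 0

Lights still on: 11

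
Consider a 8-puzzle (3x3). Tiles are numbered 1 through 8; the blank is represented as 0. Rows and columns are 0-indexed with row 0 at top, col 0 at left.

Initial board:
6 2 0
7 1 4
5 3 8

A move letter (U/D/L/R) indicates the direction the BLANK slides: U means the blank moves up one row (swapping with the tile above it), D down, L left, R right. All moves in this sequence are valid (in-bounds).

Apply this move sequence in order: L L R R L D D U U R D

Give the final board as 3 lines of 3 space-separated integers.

Answer: 6 2 4
7 1 0
5 3 8

Derivation:
After move 1 (L):
6 0 2
7 1 4
5 3 8

After move 2 (L):
0 6 2
7 1 4
5 3 8

After move 3 (R):
6 0 2
7 1 4
5 3 8

After move 4 (R):
6 2 0
7 1 4
5 3 8

After move 5 (L):
6 0 2
7 1 4
5 3 8

After move 6 (D):
6 1 2
7 0 4
5 3 8

After move 7 (D):
6 1 2
7 3 4
5 0 8

After move 8 (U):
6 1 2
7 0 4
5 3 8

After move 9 (U):
6 0 2
7 1 4
5 3 8

After move 10 (R):
6 2 0
7 1 4
5 3 8

After move 11 (D):
6 2 4
7 1 0
5 3 8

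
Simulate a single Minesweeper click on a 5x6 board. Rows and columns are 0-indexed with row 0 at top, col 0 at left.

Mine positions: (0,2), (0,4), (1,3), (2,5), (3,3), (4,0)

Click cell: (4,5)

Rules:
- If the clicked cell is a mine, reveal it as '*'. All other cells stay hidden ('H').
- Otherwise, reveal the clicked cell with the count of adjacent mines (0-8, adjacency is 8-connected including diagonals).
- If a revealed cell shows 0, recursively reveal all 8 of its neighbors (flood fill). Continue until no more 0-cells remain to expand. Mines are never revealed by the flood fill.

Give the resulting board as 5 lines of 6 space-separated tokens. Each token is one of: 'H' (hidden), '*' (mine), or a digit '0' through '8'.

H H H H H H
H H H H H H
H H H H H H
H H H H 2 1
H H H H 1 0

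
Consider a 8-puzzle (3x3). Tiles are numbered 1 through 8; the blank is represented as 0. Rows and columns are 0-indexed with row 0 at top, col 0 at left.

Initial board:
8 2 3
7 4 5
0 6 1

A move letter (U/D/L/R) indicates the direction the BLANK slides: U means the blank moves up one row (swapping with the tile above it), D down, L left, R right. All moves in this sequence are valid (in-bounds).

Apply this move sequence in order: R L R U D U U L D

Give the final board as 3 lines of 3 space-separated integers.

Answer: 7 8 3
0 2 5
6 4 1

Derivation:
After move 1 (R):
8 2 3
7 4 5
6 0 1

After move 2 (L):
8 2 3
7 4 5
0 6 1

After move 3 (R):
8 2 3
7 4 5
6 0 1

After move 4 (U):
8 2 3
7 0 5
6 4 1

After move 5 (D):
8 2 3
7 4 5
6 0 1

After move 6 (U):
8 2 3
7 0 5
6 4 1

After move 7 (U):
8 0 3
7 2 5
6 4 1

After move 8 (L):
0 8 3
7 2 5
6 4 1

After move 9 (D):
7 8 3
0 2 5
6 4 1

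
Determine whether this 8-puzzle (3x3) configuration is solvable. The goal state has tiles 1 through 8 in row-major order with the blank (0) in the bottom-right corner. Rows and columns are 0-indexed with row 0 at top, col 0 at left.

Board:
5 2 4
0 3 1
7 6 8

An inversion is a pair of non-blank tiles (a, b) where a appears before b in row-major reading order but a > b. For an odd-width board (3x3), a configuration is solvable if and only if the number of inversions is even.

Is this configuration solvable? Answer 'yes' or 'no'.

Inversions (pairs i<j in row-major order where tile[i] > tile[j] > 0): 9
9 is odd, so the puzzle is not solvable.

Answer: no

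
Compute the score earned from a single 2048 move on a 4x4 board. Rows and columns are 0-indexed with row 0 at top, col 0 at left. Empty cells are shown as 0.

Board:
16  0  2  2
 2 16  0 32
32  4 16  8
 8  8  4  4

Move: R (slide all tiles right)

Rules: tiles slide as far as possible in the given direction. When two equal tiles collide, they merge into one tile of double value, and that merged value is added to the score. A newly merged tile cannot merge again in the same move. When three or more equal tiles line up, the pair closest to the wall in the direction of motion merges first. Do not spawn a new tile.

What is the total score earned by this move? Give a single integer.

Answer: 28

Derivation:
Slide right:
row 0: [16, 0, 2, 2] -> [0, 0, 16, 4]  score +4 (running 4)
row 1: [2, 16, 0, 32] -> [0, 2, 16, 32]  score +0 (running 4)
row 2: [32, 4, 16, 8] -> [32, 4, 16, 8]  score +0 (running 4)
row 3: [8, 8, 4, 4] -> [0, 0, 16, 8]  score +24 (running 28)
Board after move:
 0  0 16  4
 0  2 16 32
32  4 16  8
 0  0 16  8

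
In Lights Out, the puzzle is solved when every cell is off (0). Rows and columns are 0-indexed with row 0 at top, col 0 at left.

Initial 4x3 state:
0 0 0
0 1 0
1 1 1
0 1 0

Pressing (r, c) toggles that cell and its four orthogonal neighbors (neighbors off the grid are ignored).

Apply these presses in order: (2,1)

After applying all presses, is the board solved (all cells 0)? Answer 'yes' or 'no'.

Answer: yes

Derivation:
After press 1 at (2,1):
0 0 0
0 0 0
0 0 0
0 0 0

Lights still on: 0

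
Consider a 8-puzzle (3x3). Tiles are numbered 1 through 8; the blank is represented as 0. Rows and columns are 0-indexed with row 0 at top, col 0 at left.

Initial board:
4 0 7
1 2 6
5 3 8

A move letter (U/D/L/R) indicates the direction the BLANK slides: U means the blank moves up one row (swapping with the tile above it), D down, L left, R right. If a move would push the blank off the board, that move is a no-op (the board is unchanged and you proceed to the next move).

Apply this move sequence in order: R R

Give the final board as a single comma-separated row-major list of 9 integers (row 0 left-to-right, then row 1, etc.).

After move 1 (R):
4 7 0
1 2 6
5 3 8

After move 2 (R):
4 7 0
1 2 6
5 3 8

Answer: 4, 7, 0, 1, 2, 6, 5, 3, 8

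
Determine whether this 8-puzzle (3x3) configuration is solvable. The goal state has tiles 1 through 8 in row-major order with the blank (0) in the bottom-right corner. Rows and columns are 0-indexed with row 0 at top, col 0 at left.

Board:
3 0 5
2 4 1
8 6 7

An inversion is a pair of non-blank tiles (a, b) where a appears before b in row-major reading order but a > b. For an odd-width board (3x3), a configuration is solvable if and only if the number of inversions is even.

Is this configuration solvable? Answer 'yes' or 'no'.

Answer: no

Derivation:
Inversions (pairs i<j in row-major order where tile[i] > tile[j] > 0): 9
9 is odd, so the puzzle is not solvable.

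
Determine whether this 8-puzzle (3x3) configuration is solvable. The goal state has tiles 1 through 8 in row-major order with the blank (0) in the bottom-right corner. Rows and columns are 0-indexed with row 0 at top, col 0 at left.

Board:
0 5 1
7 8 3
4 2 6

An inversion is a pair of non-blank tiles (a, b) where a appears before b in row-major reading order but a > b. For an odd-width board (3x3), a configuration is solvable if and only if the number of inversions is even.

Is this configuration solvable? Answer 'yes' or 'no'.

Inversions (pairs i<j in row-major order where tile[i] > tile[j] > 0): 14
14 is even, so the puzzle is solvable.

Answer: yes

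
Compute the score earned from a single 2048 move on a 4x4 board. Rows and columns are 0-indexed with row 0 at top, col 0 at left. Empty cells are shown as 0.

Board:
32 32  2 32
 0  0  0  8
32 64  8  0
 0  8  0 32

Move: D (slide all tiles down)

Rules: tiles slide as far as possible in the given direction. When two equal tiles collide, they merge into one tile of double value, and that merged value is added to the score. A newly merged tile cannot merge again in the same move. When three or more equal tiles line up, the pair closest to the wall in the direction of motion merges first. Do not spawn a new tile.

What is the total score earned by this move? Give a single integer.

Answer: 64

Derivation:
Slide down:
col 0: [32, 0, 32, 0] -> [0, 0, 0, 64]  score +64 (running 64)
col 1: [32, 0, 64, 8] -> [0, 32, 64, 8]  score +0 (running 64)
col 2: [2, 0, 8, 0] -> [0, 0, 2, 8]  score +0 (running 64)
col 3: [32, 8, 0, 32] -> [0, 32, 8, 32]  score +0 (running 64)
Board after move:
 0  0  0  0
 0 32  0 32
 0 64  2  8
64  8  8 32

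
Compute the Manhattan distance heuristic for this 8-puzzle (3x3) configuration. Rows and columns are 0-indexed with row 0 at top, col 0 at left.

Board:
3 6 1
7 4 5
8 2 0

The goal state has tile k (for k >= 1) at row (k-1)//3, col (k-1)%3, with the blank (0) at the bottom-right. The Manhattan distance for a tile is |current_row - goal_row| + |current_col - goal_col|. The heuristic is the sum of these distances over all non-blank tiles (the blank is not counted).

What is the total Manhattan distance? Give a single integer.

Answer: 12

Derivation:
Tile 3: at (0,0), goal (0,2), distance |0-0|+|0-2| = 2
Tile 6: at (0,1), goal (1,2), distance |0-1|+|1-2| = 2
Tile 1: at (0,2), goal (0,0), distance |0-0|+|2-0| = 2
Tile 7: at (1,0), goal (2,0), distance |1-2|+|0-0| = 1
Tile 4: at (1,1), goal (1,0), distance |1-1|+|1-0| = 1
Tile 5: at (1,2), goal (1,1), distance |1-1|+|2-1| = 1
Tile 8: at (2,0), goal (2,1), distance |2-2|+|0-1| = 1
Tile 2: at (2,1), goal (0,1), distance |2-0|+|1-1| = 2
Sum: 2 + 2 + 2 + 1 + 1 + 1 + 1 + 2 = 12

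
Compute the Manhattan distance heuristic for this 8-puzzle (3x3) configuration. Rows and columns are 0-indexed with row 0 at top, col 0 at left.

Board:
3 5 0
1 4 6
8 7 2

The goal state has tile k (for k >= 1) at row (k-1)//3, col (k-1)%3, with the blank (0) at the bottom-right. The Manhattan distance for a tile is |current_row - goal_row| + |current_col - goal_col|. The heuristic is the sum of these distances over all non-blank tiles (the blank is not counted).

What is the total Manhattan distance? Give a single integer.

Tile 3: (0,0)->(0,2) = 2
Tile 5: (0,1)->(1,1) = 1
Tile 1: (1,0)->(0,0) = 1
Tile 4: (1,1)->(1,0) = 1
Tile 6: (1,2)->(1,2) = 0
Tile 8: (2,0)->(2,1) = 1
Tile 7: (2,1)->(2,0) = 1
Tile 2: (2,2)->(0,1) = 3
Sum: 2 + 1 + 1 + 1 + 0 + 1 + 1 + 3 = 10

Answer: 10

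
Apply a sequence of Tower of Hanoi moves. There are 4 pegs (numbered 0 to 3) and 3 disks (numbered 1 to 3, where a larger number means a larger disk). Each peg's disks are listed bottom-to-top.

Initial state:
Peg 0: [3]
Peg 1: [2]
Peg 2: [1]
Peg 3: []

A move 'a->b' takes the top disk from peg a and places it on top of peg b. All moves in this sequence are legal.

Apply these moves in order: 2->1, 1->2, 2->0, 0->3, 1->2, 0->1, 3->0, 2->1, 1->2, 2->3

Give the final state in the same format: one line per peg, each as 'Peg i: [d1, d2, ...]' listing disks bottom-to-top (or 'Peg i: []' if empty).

After move 1 (2->1):
Peg 0: [3]
Peg 1: [2, 1]
Peg 2: []
Peg 3: []

After move 2 (1->2):
Peg 0: [3]
Peg 1: [2]
Peg 2: [1]
Peg 3: []

After move 3 (2->0):
Peg 0: [3, 1]
Peg 1: [2]
Peg 2: []
Peg 3: []

After move 4 (0->3):
Peg 0: [3]
Peg 1: [2]
Peg 2: []
Peg 3: [1]

After move 5 (1->2):
Peg 0: [3]
Peg 1: []
Peg 2: [2]
Peg 3: [1]

After move 6 (0->1):
Peg 0: []
Peg 1: [3]
Peg 2: [2]
Peg 3: [1]

After move 7 (3->0):
Peg 0: [1]
Peg 1: [3]
Peg 2: [2]
Peg 3: []

After move 8 (2->1):
Peg 0: [1]
Peg 1: [3, 2]
Peg 2: []
Peg 3: []

After move 9 (1->2):
Peg 0: [1]
Peg 1: [3]
Peg 2: [2]
Peg 3: []

After move 10 (2->3):
Peg 0: [1]
Peg 1: [3]
Peg 2: []
Peg 3: [2]

Answer: Peg 0: [1]
Peg 1: [3]
Peg 2: []
Peg 3: [2]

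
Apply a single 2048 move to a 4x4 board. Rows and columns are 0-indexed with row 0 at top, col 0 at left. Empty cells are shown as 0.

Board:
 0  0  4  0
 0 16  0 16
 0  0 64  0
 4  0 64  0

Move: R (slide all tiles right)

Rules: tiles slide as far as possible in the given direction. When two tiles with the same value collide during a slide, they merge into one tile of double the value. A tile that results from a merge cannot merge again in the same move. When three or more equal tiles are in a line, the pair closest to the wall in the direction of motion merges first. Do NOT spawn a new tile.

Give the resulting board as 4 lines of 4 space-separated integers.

Answer:  0  0  0  4
 0  0  0 32
 0  0  0 64
 0  0  4 64

Derivation:
Slide right:
row 0: [0, 0, 4, 0] -> [0, 0, 0, 4]
row 1: [0, 16, 0, 16] -> [0, 0, 0, 32]
row 2: [0, 0, 64, 0] -> [0, 0, 0, 64]
row 3: [4, 0, 64, 0] -> [0, 0, 4, 64]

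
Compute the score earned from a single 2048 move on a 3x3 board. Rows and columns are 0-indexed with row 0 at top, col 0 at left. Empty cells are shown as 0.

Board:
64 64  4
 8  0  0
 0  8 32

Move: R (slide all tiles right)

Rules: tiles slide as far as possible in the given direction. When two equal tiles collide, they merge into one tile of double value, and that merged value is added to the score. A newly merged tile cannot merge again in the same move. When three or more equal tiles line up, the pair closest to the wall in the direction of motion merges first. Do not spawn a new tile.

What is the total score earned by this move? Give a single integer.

Answer: 128

Derivation:
Slide right:
row 0: [64, 64, 4] -> [0, 128, 4]  score +128 (running 128)
row 1: [8, 0, 0] -> [0, 0, 8]  score +0 (running 128)
row 2: [0, 8, 32] -> [0, 8, 32]  score +0 (running 128)
Board after move:
  0 128   4
  0   0   8
  0   8  32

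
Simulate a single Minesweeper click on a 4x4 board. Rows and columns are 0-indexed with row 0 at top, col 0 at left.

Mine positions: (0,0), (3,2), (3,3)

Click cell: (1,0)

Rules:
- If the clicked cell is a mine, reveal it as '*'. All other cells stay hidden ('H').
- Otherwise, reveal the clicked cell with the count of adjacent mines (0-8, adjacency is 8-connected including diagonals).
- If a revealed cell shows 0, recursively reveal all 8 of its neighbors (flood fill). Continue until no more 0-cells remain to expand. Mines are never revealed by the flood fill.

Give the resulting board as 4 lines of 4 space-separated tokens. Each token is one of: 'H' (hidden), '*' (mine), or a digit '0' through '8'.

H H H H
1 H H H
H H H H
H H H H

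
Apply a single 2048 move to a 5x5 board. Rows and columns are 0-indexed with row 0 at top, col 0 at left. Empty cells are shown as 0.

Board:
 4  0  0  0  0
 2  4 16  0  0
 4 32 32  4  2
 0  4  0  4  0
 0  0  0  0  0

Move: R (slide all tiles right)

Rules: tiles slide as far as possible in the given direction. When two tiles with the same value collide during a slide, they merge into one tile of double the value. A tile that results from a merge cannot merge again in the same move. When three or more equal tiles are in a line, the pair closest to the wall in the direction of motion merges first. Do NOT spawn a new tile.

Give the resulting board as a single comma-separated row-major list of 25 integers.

Answer: 0, 0, 0, 0, 4, 0, 0, 2, 4, 16, 0, 4, 64, 4, 2, 0, 0, 0, 0, 8, 0, 0, 0, 0, 0

Derivation:
Slide right:
row 0: [4, 0, 0, 0, 0] -> [0, 0, 0, 0, 4]
row 1: [2, 4, 16, 0, 0] -> [0, 0, 2, 4, 16]
row 2: [4, 32, 32, 4, 2] -> [0, 4, 64, 4, 2]
row 3: [0, 4, 0, 4, 0] -> [0, 0, 0, 0, 8]
row 4: [0, 0, 0, 0, 0] -> [0, 0, 0, 0, 0]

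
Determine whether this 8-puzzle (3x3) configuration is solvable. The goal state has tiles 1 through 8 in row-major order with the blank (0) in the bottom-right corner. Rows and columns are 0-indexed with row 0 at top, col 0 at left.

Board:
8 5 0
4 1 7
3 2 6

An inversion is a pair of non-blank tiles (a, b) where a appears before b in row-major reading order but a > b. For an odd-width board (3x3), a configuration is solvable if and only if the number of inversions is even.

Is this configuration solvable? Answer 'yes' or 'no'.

Answer: yes

Derivation:
Inversions (pairs i<j in row-major order where tile[i] > tile[j] > 0): 18
18 is even, so the puzzle is solvable.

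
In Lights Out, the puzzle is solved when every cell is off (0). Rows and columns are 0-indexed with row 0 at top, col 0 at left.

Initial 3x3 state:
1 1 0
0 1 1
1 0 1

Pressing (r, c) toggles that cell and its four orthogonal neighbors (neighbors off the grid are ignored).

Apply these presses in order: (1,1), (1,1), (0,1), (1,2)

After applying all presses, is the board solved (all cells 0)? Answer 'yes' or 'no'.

After press 1 at (1,1):
1 0 0
1 0 0
1 1 1

After press 2 at (1,1):
1 1 0
0 1 1
1 0 1

After press 3 at (0,1):
0 0 1
0 0 1
1 0 1

After press 4 at (1,2):
0 0 0
0 1 0
1 0 0

Lights still on: 2

Answer: no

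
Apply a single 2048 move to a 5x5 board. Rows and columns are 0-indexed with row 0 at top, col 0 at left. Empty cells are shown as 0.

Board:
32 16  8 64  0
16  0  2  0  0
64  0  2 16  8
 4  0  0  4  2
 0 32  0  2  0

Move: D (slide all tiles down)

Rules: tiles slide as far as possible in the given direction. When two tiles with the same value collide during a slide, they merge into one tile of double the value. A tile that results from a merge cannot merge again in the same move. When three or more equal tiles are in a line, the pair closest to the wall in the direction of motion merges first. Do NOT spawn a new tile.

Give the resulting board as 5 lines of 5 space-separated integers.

Answer:  0  0  0  0  0
32  0  0 64  0
16  0  0 16  0
64 16  8  4  8
 4 32  4  2  2

Derivation:
Slide down:
col 0: [32, 16, 64, 4, 0] -> [0, 32, 16, 64, 4]
col 1: [16, 0, 0, 0, 32] -> [0, 0, 0, 16, 32]
col 2: [8, 2, 2, 0, 0] -> [0, 0, 0, 8, 4]
col 3: [64, 0, 16, 4, 2] -> [0, 64, 16, 4, 2]
col 4: [0, 0, 8, 2, 0] -> [0, 0, 0, 8, 2]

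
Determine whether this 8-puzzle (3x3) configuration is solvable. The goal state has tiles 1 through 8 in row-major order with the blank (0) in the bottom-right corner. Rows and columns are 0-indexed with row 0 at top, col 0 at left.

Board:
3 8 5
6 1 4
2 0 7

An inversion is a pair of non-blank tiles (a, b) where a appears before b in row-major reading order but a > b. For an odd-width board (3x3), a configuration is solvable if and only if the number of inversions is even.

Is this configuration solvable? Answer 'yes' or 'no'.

Inversions (pairs i<j in row-major order where tile[i] > tile[j] > 0): 15
15 is odd, so the puzzle is not solvable.

Answer: no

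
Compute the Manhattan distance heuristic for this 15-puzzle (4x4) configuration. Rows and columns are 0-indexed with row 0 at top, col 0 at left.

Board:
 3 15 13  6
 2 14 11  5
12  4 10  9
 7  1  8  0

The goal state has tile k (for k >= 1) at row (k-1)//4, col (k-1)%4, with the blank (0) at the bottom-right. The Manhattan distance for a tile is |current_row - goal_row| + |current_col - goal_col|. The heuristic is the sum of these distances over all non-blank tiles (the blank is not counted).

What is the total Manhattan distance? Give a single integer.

Tile 3: (0,0)->(0,2) = 2
Tile 15: (0,1)->(3,2) = 4
Tile 13: (0,2)->(3,0) = 5
Tile 6: (0,3)->(1,1) = 3
Tile 2: (1,0)->(0,1) = 2
Tile 14: (1,1)->(3,1) = 2
Tile 11: (1,2)->(2,2) = 1
Tile 5: (1,3)->(1,0) = 3
Tile 12: (2,0)->(2,3) = 3
Tile 4: (2,1)->(0,3) = 4
Tile 10: (2,2)->(2,1) = 1
Tile 9: (2,3)->(2,0) = 3
Tile 7: (3,0)->(1,2) = 4
Tile 1: (3,1)->(0,0) = 4
Tile 8: (3,2)->(1,3) = 3
Sum: 2 + 4 + 5 + 3 + 2 + 2 + 1 + 3 + 3 + 4 + 1 + 3 + 4 + 4 + 3 = 44

Answer: 44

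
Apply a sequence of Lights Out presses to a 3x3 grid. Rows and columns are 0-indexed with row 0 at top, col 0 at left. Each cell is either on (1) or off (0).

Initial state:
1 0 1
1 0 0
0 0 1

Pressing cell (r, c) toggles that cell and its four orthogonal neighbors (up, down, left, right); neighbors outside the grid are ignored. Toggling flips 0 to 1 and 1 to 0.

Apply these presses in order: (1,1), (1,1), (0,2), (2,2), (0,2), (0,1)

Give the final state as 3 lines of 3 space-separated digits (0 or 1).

After press 1 at (1,1):
1 1 1
0 1 1
0 1 1

After press 2 at (1,1):
1 0 1
1 0 0
0 0 1

After press 3 at (0,2):
1 1 0
1 0 1
0 0 1

After press 4 at (2,2):
1 1 0
1 0 0
0 1 0

After press 5 at (0,2):
1 0 1
1 0 1
0 1 0

After press 6 at (0,1):
0 1 0
1 1 1
0 1 0

Answer: 0 1 0
1 1 1
0 1 0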